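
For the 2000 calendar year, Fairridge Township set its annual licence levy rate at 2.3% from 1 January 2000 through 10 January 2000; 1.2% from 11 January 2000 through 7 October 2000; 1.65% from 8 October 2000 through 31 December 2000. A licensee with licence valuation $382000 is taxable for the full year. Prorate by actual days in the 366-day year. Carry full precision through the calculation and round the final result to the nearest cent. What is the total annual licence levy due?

$5098.03

1 January – 10 January 2000: 10 days at 2.3% → $382000 × 2.3% × 10/366 = $240.0546
11 January – 7 October 2000: 271 days at 1.2% → $382000 × 1.2% × 271/366 = $3394.1639
8 October – 31 December 2000: 85 days at 1.65% → $382000 × 1.65% × 85/366 = $1463.8115
Total = $5098.0301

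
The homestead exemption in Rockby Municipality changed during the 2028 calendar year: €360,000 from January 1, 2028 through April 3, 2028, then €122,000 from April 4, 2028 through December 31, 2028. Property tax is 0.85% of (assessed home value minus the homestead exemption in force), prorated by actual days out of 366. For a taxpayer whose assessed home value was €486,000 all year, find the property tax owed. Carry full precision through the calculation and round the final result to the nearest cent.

January 1 – April 3, 2028: 94 days, exemption €360,000 → (€486,000 − €360,000) × 0.85% × 94/366 = €275.0656
April 4 – December 31, 2028: 272 days, exemption €122,000 → (€486,000 − €122,000) × 0.85% × 272/366 = €2,299.3661
Total = €2,574.4317

€2,574.43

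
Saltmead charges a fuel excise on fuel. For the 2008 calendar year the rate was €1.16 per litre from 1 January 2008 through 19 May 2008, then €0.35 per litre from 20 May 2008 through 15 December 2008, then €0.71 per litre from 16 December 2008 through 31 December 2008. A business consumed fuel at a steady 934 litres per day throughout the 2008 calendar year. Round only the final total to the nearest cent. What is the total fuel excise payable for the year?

€230,940.84

1 January – 19 May 2008: 140 days × 934 litres/day = 130,760 litres at €1.16/litre → €151,681.60
20 May – 15 December 2008: 210 days × 934 litres/day = 196,140 litres at €0.35/litre → €68,649.00
16 December – 31 December 2008: 16 days × 934 litres/day = 14,944 litres at €0.71/litre → €10,610.24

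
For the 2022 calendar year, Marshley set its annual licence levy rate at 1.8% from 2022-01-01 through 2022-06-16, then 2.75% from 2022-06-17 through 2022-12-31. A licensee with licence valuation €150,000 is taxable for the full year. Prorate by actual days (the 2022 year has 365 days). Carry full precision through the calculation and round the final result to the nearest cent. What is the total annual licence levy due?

€3,473.01

2022-01-01 to 2022-06-16: 167 days at 1.8% → €150,000 × 1.8% × 167/365 = €1,235.3425
2022-06-17 to 2022-12-31: 198 days at 2.75% → €150,000 × 2.75% × 198/365 = €2,237.6712
Total = €3,473.0137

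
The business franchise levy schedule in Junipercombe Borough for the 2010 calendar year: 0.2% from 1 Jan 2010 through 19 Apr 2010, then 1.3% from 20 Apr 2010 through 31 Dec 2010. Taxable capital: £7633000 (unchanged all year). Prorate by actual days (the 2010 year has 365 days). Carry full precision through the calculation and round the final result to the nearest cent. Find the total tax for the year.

£74155.12

1 Jan – 19 Apr 2010: 109 days at 0.2% → £7633000 × 0.2% × 109/365 = £4558.8877
20 Apr – 31 Dec 2010: 256 days at 1.3% → £7633000 × 1.3% × 256/365 = £69596.2301
Total = £74155.1178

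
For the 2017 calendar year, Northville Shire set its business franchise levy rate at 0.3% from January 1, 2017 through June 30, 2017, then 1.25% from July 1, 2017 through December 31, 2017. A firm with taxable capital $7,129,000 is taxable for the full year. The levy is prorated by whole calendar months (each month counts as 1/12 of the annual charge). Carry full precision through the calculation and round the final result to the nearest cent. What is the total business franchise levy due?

January 1 – June 30, 2017: 6 months at 0.3% → $7,129,000 × 0.3% × 6/12 = $10,693.5000
July 1 – December 31, 2017: 6 months at 1.25% → $7,129,000 × 1.25% × 6/12 = $44,556.2500
Total = $55,249.7500

$55,249.75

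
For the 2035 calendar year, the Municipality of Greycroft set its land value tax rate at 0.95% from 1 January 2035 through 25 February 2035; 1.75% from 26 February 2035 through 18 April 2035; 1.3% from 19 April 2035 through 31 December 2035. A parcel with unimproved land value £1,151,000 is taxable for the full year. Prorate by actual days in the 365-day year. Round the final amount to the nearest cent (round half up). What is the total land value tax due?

£15,082.83

1 January – 25 February 2035: 56 days at 0.95% → £1,151,000 × 0.95% × 56/365 = £1,677.6219
26 February – 18 April 2035: 52 days at 1.75% → £1,151,000 × 1.75% × 52/365 = £2,869.6164
19 April – 31 December 2035: 257 days at 1.3% → £1,151,000 × 1.3% × 257/365 = £10,535.5918
Total = £15,082.8301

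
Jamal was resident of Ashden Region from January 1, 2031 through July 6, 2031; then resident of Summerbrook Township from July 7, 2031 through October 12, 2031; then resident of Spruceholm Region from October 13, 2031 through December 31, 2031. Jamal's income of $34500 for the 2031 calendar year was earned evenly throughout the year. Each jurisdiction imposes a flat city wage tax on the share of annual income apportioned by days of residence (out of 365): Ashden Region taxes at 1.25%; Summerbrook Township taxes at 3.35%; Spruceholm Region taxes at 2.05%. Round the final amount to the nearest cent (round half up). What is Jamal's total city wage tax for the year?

Ashden Region, January 1 – July 6, 2031: 187 days → $34500 × 1.25% × 187/365 = $220.9418
Summerbrook Township, July 7 – October 12, 2031: 98 days → $34500 × 3.35% × 98/365 = $310.3110
Spruceholm Region, October 13 – December 31, 2031: 80 days → $34500 × 2.05% × 80/365 = $155.0137
Total = $686.2664

$686.27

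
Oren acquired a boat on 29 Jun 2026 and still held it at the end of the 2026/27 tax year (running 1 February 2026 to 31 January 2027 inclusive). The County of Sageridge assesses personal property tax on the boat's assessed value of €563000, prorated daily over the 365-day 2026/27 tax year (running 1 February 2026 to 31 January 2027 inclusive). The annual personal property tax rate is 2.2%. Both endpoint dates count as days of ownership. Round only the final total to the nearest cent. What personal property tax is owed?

Days held (29 Jun 2026 – 31 Jan 2027): 217 out of 365
Tax = €563000 × 2.2% × 217/365 = €7363.7315

€7363.73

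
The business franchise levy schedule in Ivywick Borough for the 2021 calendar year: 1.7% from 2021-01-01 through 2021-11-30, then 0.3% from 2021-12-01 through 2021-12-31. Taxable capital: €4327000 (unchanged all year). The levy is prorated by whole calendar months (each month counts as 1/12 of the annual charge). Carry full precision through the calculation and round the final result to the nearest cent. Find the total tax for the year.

2021-01-01 to 2021-11-30: 11 months at 1.7% → €4327000 × 1.7% × 11/12 = €67429.0833
2021-12-01 to 2021-12-31: 1 month at 0.3% → €4327000 × 0.3% × 1/12 = €1081.7500
Total = €68510.8333

€68510.83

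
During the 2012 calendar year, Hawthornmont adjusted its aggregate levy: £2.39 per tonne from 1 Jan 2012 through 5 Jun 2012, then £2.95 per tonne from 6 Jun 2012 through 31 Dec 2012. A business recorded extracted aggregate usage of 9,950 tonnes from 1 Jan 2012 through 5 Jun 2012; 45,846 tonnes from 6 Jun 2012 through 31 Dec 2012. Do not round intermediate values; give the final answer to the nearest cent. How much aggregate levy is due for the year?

1 Jan – 5 Jun 2012: 9,950 tonnes at £2.39/tonne → £23780.50
6 Jun – 31 Dec 2012: 45,846 tonnes at £2.95/tonne → £135245.70

£159026.20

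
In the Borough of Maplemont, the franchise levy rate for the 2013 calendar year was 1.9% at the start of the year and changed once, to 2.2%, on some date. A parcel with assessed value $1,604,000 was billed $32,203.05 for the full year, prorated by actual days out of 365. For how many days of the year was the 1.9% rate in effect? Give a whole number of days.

234 days

Let d = days at the first rate; then 365 − d days at the second rate.
$1,604,000 × [1.9%·d + 2.2%·(365−d)] / 365 = $32,203.05
Solving gives d = 234, so the new rate took effect on August 23, 2013.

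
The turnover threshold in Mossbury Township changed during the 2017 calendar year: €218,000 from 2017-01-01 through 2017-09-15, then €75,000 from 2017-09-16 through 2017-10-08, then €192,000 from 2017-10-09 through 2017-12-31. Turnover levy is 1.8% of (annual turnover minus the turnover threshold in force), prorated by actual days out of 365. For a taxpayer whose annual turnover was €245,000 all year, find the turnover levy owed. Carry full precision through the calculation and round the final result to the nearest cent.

2017-01-01 to 2017-09-15: 258 days, exemption €218,000 → (€245,000 − €218,000) × 1.8% × 258/365 = €343.5288
2017-09-16 to 2017-10-08: 23 days, exemption €75,000 → (€245,000 − €75,000) × 1.8% × 23/365 = €192.8219
2017-10-09 to 2017-12-31: 84 days, exemption €192,000 → (€245,000 − €192,000) × 1.8% × 84/365 = €219.5507
Total = €755.9014

€755.90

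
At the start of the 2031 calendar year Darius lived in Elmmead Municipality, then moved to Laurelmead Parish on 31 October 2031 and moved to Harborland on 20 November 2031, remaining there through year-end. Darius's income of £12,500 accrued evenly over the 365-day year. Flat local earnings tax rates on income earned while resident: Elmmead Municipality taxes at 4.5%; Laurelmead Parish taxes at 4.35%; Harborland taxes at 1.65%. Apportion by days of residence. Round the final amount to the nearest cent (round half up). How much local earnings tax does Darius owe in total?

Elmmead Municipality, 1 January – 30 October 2031: 303 days → £12,500 × 4.5% × 303/365 = £466.9521
Laurelmead Parish, 31 October – 19 November 2031: 20 days → £12,500 × 4.35% × 20/365 = £29.7945
Harborland, 20 November – 31 December 2031: 42 days → £12,500 × 1.65% × 42/365 = £23.7329
Total = £520.4795

£520.48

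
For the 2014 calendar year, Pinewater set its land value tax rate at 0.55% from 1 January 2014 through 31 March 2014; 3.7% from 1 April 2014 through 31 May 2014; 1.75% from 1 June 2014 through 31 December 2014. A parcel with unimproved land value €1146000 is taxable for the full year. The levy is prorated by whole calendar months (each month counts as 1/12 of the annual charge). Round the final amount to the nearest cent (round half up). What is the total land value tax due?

1 January – 31 March 2014: 3 months at 0.55% → €1146000 × 0.55% × 3/12 = €1575.7500
1 April – 31 May 2014: 2 months at 3.7% → €1146000 × 3.7% × 2/12 = €7067.0000
1 June – 31 December 2014: 7 months at 1.75% → €1146000 × 1.75% × 7/12 = €11698.7500
Total = €20341.5000

€20341.50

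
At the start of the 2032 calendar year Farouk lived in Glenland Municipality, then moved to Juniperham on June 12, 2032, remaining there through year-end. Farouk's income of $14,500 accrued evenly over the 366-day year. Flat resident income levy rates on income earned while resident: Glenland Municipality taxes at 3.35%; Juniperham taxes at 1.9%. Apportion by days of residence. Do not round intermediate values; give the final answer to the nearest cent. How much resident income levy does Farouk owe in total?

Glenland Municipality, January 1 – June 11, 2032: 163 days → $14,500 × 3.35% × 163/366 = $216.3313
Juniperham, June 12 – December 31, 2032: 203 days → $14,500 × 1.9% × 203/366 = $152.8046
Total = $369.1359

$369.14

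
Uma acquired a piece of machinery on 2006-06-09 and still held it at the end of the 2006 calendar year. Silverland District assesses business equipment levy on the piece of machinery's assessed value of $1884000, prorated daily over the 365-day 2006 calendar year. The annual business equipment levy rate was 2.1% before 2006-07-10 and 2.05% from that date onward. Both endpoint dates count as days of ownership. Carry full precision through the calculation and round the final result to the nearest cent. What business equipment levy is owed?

2006-06-09 to 2006-07-09: 31 days at 2.1% → $1884000 × 2.1% × 31/365 = $3360.2301
2006-07-10 to 2006-12-31: 175 days at 2.05% → $1884000 × 2.05% × 175/365 = $18517.3973
Total = $21877.6274

$21877.63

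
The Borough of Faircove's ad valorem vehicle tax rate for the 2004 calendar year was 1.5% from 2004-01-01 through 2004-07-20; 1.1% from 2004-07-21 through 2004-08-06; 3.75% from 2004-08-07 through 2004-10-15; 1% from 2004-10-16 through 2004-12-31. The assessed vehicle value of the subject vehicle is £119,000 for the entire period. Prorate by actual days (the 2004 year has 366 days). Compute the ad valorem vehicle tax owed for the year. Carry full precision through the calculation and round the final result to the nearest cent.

2004-01-01 to 2004-07-20: 202 days at 1.5% → £119,000 × 1.5% × 202/366 = £985.1639
2004-07-21 to 2004-08-06: 17 days at 1.1% → £119,000 × 1.1% × 17/366 = £60.8005
2004-08-07 to 2004-10-15: 70 days at 3.75% → £119,000 × 3.75% × 70/366 = £853.4836
2004-10-16 to 2004-12-31: 77 days at 1% → £119,000 × 1% × 77/366 = £250.3552
Total = £2,149.8033

£2,149.80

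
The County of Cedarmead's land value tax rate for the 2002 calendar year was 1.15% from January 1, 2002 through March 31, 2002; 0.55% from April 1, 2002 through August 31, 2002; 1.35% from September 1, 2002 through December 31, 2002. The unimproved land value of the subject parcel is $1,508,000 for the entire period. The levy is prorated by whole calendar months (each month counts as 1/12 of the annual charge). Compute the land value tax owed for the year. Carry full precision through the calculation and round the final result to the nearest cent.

$14,577.33

January 1 – March 31, 2002: 3 months at 1.15% → $1,508,000 × 1.15% × 3/12 = $4,335.5000
April 1 – August 31, 2002: 5 months at 0.55% → $1,508,000 × 0.55% × 5/12 = $3,455.8333
September 1 – December 31, 2002: 4 months at 1.35% → $1,508,000 × 1.35% × 4/12 = $6,786.0000
Total = $14,577.3333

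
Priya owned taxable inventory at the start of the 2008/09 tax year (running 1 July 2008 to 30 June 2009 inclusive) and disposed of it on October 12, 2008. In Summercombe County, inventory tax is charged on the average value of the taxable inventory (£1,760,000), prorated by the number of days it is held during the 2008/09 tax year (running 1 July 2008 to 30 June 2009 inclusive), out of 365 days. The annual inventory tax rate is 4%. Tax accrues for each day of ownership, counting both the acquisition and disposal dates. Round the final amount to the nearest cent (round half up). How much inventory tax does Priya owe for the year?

Days held (July 1 – October 12, 2008): 104 out of 365
Tax = £1,760,000 × 4% × 104/365 = £20,059.1781

£20,059.18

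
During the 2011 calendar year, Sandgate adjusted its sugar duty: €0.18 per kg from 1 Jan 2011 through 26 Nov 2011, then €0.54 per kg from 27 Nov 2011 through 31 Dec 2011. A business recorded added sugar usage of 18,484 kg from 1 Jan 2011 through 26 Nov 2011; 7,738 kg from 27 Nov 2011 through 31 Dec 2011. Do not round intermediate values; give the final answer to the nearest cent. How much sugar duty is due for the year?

1 Jan – 26 Nov 2011: 18,484 kg at €0.18/kg → €3,327.12
27 Nov – 31 Dec 2011: 7,738 kg at €0.54/kg → €4,178.52

€7,505.64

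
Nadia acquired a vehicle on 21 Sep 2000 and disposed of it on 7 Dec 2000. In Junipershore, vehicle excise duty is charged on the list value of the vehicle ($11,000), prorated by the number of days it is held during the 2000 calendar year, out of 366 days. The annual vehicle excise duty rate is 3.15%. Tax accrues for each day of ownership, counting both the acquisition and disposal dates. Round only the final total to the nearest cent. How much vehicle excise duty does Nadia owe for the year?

Days held (21 Sep – 7 Dec 2000): 78 out of 366
Tax = $11,000 × 3.15% × 78/366 = $73.8443

$73.84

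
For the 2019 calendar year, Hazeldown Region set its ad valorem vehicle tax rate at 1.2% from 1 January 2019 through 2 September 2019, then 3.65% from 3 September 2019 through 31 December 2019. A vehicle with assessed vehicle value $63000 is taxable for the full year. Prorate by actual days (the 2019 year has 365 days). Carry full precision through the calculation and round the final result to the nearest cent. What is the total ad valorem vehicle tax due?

1 January – 2 September 2019: 245 days at 1.2% → $63000 × 1.2% × 245/365 = $507.4521
3 September – 31 December 2019: 120 days at 3.65% → $63000 × 3.65% × 120/365 = $756.0000
Total = $1263.4521

$1263.45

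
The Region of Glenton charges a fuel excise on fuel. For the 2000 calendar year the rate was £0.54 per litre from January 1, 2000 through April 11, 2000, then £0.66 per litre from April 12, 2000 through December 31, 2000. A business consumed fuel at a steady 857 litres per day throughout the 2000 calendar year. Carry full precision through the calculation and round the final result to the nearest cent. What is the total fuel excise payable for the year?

January 1 – April 11, 2000: 102 days × 857 litres/day = 87,414 litres at £0.54/litre → £47,203.56
April 12 – December 31, 2000: 264 days × 857 litres/day = 226,248 litres at £0.66/litre → £149,323.68

£196,527.24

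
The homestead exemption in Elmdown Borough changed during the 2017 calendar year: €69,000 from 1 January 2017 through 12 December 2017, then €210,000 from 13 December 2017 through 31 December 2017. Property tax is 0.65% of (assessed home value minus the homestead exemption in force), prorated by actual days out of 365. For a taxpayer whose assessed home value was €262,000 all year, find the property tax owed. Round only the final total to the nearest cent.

1 January – 12 December 2017: 346 days, exemption €69,000 → (€262,000 − €69,000) × 0.65% × 346/365 = €1,189.1973
13 December – 31 December 2017: 19 days, exemption €210,000 → (€262,000 − €210,000) × 0.65% × 19/365 = €17.5945
Total = €1,206.7918

€1,206.79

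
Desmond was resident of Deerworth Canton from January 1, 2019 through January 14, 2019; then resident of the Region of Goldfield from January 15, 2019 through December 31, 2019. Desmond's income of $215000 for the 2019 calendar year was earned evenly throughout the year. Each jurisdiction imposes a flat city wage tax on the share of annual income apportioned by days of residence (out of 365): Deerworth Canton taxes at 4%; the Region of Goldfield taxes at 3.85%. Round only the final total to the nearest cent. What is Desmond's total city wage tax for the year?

$8289.87

Deerworth Canton, January 1 – January 14, 2019: 14 days → $215000 × 4% × 14/365 = $329.8630
The Region of Goldfield, January 15 – December 31, 2019: 351 days → $215000 × 3.85% × 351/365 = $7960.0068
Total = $8289.8699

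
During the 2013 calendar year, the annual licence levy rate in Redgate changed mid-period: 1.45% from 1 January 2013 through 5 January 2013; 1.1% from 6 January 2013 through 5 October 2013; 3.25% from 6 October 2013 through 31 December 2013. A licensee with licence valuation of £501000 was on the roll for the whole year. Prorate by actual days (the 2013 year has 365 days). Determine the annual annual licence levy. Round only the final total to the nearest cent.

1 January – 5 January 2013: 5 days at 1.45% → £501000 × 1.45% × 5/365 = £99.5137
6 January – 5 October 2013: 273 days at 1.1% → £501000 × 1.1% × 273/365 = £4121.9260
6 October – 31 December 2013: 87 days at 3.25% → £501000 × 3.25% × 87/365 = £3881.0342
Total = £8102.4740

£8102.47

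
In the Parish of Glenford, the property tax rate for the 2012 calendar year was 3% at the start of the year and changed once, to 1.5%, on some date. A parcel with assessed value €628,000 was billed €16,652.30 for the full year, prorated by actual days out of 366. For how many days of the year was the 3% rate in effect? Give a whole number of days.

Let d = days at the first rate; then 366 − d days at the second rate.
€628,000 × [3%·d + 1.5%·(366−d)] / 366 = €16,652.30
Solving gives d = 281, so the new rate took effect on 8 October 2012.

281 days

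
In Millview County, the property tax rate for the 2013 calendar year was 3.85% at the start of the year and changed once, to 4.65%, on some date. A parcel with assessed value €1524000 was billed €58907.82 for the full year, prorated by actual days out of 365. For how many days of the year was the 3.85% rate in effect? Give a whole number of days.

358 days

Let d = days at the first rate; then 365 − d days at the second rate.
€1524000 × [3.85%·d + 4.65%·(365−d)] / 365 = €58907.82
Solving gives d = 358, so the new rate took effect on December 25, 2013.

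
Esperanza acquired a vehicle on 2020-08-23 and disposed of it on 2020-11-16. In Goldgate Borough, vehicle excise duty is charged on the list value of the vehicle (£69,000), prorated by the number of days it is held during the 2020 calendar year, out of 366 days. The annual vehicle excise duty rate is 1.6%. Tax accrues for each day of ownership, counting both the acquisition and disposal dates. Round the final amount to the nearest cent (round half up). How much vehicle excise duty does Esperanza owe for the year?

£259.41

Days held (2020-08-23 to 2020-11-16): 86 out of 366
Tax = £69,000 × 1.6% × 86/366 = £259.4098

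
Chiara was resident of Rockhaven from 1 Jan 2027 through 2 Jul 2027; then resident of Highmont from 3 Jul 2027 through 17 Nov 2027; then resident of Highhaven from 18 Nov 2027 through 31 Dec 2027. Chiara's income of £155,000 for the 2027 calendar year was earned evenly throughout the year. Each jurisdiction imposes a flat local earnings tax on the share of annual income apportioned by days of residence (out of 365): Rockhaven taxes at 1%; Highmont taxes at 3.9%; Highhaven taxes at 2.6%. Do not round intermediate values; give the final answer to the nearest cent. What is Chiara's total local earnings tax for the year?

£3,548.44

Rockhaven, 1 Jan – 2 Jul 2027: 183 days → £155,000 × 1% × 183/365 = £777.1233
Highmont, 3 Jul – 17 Nov 2027: 138 days → £155,000 × 3.9% × 138/365 = £2,285.5068
Highhaven, 18 Nov – 31 Dec 2027: 44 days → £155,000 × 2.6% × 44/365 = £485.8082
Total = £3,548.4384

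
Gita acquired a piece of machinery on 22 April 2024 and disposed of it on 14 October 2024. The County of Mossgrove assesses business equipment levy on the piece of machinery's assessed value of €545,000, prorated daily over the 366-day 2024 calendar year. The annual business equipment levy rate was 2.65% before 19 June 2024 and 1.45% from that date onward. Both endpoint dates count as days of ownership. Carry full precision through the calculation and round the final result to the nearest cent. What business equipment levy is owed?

€4,836.50

22 April – 18 June 2024: 58 days at 2.65% → €545,000 × 2.65% × 58/366 = €2,288.7022
19 June – 14 October 2024: 118 days at 1.45% → €545,000 × 1.45% × 118/366 = €2,547.8005
Total = €4,836.5027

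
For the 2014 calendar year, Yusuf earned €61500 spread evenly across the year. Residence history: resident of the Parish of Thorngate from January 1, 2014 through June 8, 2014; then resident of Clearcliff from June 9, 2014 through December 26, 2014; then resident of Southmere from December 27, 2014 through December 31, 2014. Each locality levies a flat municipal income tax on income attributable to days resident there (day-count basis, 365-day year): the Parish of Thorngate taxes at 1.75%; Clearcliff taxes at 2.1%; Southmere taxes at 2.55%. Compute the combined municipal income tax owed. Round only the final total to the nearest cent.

The Parish of Thorngate, January 1 – June 8, 2014: 159 days → €61500 × 1.75% × 159/365 = €468.8322
Clearcliff, June 9 – December 26, 2014: 201 days → €61500 × 2.1% × 201/365 = €711.2096
Southmere, December 27 – December 31, 2014: 5 days → €61500 × 2.55% × 5/365 = €21.4829
Total = €1201.5247

€1201.52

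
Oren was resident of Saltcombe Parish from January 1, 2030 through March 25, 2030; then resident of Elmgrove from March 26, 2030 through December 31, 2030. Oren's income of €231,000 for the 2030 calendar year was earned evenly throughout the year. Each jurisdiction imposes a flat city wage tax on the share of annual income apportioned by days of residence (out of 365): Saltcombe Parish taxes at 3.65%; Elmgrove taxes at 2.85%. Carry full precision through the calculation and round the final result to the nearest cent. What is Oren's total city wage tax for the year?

Saltcombe Parish, January 1 – March 25, 2030: 84 days → €231,000 × 3.65% × 84/365 = €1,940.4000
Elmgrove, March 26 – December 31, 2030: 281 days → €231,000 × 2.85% × 281/365 = €5,068.3932
Total = €7,008.7932

€7,008.79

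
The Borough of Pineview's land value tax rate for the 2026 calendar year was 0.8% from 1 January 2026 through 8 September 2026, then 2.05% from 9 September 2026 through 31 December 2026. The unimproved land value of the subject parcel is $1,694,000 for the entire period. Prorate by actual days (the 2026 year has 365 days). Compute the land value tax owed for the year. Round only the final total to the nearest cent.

1 January – 8 September 2026: 251 days at 0.8% → $1,694,000 × 0.8% × 251/365 = $9,319.3205
9 September – 31 December 2026: 114 days at 2.05% → $1,694,000 × 2.05% × 114/365 = $10,846.2411
Total = $20,165.5616

$20,165.56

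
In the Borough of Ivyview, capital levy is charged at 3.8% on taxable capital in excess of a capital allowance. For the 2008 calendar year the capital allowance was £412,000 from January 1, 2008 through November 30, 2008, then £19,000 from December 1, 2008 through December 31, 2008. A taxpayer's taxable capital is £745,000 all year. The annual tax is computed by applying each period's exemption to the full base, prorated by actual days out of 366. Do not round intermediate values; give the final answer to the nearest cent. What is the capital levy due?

January 1 – November 30, 2008: 335 days, exemption £412,000 → (£745,000 − £412,000) × 3.8% × 335/366 = £11,582.2131
December 1 – December 31, 2008: 31 days, exemption £19,000 → (£745,000 − £19,000) × 3.8% × 31/366 = £2,336.6885
Total = £13,918.9016

£13,918.90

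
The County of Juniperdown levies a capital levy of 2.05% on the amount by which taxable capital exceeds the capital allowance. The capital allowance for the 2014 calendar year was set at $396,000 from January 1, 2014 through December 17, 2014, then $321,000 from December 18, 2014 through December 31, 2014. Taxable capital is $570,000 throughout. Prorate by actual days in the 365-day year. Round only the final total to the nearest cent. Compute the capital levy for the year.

$3,625.97

January 1 – December 17, 2014: 351 days, exemption $396,000 → ($570,000 − $396,000) × 2.05% × 351/365 = $3,430.1836
December 18 – December 31, 2014: 14 days, exemption $321,000 → ($570,000 − $321,000) × 2.05% × 14/365 = $195.7890
Total = $3,625.9726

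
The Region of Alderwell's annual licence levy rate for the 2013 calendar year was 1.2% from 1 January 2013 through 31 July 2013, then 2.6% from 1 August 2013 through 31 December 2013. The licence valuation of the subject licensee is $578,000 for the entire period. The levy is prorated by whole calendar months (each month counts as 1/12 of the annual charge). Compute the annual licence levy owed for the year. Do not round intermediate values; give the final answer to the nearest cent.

1 January – 31 July 2013: 7 months at 1.2% → $578,000 × 1.2% × 7/12 = $4,046.0000
1 August – 31 December 2013: 5 months at 2.6% → $578,000 × 2.6% × 5/12 = $6,261.6667
Total = $10,307.6667

$10,307.67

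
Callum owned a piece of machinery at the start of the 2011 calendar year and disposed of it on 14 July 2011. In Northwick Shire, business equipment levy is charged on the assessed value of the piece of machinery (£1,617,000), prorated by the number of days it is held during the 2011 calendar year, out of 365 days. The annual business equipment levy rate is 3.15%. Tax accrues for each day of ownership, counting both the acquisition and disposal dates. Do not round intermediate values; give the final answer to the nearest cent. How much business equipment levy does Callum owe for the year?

£27,212.12

Days held (1 January – 14 July 2011): 195 out of 365
Tax = £1,617,000 × 3.15% × 195/365 = £27,212.1164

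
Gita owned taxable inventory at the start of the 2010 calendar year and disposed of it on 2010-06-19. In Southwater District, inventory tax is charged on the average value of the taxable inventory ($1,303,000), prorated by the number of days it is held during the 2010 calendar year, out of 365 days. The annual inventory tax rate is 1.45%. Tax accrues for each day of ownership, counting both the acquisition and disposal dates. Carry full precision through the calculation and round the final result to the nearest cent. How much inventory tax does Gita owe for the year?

Days held (2010-01-01 to 2010-06-19): 170 out of 365
Tax = $1,303,000 × 1.45% × 170/365 = $8,799.7123

$8,799.71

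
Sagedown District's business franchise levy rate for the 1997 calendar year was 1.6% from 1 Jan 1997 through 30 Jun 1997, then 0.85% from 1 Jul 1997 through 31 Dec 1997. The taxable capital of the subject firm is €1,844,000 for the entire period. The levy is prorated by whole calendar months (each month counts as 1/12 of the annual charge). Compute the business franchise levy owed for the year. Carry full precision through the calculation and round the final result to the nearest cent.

€22,589.00

1 Jan – 30 Jun 1997: 6 months at 1.6% → €1,844,000 × 1.6% × 6/12 = €14,752.0000
1 Jul – 31 Dec 1997: 6 months at 0.85% → €1,844,000 × 0.85% × 6/12 = €7,837.0000
Total = €22,589.0000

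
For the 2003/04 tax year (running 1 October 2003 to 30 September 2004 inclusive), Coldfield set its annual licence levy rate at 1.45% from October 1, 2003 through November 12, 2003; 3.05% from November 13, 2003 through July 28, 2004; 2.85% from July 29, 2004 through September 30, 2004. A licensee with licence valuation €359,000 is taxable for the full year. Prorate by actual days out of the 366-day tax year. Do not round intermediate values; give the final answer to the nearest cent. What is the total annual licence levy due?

October 1 – November 12, 2003: 43 days at 1.45% → €359,000 × 1.45% × 43/366 = €611.5751
November 13, 2003 – July 28, 2004: 259 days at 3.05% → €359,000 × 3.05% × 259/366 = €7,748.4167
July 29 – September 30, 2004: 64 days at 2.85% → €359,000 × 2.85% × 64/366 = €1,789.1148
Total = €10,149.1066

€10,149.11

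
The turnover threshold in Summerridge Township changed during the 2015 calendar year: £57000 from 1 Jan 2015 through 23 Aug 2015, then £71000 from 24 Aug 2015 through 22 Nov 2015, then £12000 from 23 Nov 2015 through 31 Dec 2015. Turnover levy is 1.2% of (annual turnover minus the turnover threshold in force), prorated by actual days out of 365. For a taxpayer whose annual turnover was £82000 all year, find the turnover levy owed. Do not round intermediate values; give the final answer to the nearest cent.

£315.81

1 Jan – 23 Aug 2015: 235 days, exemption £57000 → (£82000 − £57000) × 1.2% × 235/365 = £193.1507
24 Aug – 22 Nov 2015: 91 days, exemption £71000 → (£82000 − £71000) × 1.2% × 91/365 = £32.9096
23 Nov – 31 Dec 2015: 39 days, exemption £12000 → (£82000 − £12000) × 1.2% × 39/365 = £89.7534
Total = £315.8137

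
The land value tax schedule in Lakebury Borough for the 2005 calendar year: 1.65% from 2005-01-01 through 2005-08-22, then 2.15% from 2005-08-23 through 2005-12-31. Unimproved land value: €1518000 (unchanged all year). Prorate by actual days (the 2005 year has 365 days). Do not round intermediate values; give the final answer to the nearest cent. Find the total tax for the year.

2005-01-01 to 2005-08-22: 234 days at 1.65% → €1518000 × 1.65% × 234/365 = €16057.5288
2005-08-23 to 2005-12-31: 131 days at 2.15% → €1518000 × 2.15% × 131/365 = €11713.5534
Total = €27771.0822

€27771.08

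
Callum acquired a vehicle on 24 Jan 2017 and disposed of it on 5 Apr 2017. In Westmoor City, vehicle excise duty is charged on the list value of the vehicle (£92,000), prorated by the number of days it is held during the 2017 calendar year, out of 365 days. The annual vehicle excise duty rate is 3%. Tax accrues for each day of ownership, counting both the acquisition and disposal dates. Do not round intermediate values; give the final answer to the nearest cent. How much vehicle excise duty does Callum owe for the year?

£544.44

Days held (24 Jan – 5 Apr 2017): 72 out of 365
Tax = £92,000 × 3% × 72/365 = £544.4384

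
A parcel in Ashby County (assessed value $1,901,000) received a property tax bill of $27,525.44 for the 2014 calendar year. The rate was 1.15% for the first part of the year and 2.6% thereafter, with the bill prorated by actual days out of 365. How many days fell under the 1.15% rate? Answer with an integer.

Let d = days at the first rate; then 365 − d days at the second rate.
$1,901,000 × [1.15%·d + 2.6%·(365−d)] / 365 = $27,525.44
Solving gives d = 290, so the new rate took effect on 18 Oct 2014.

290 days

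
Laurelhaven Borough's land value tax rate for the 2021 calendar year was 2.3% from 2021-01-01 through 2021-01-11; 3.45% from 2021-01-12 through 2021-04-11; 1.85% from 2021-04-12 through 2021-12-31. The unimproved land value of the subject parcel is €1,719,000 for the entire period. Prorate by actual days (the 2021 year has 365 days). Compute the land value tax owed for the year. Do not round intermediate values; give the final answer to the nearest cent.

2021-01-01 to 2021-01-11: 11 days at 2.3% → €1,719,000 × 2.3% × 11/365 = €1,191.5260
2021-01-12 to 2021-04-11: 90 days at 3.45% → €1,719,000 × 3.45% × 90/365 = €14,623.2740
2021-04-12 to 2021-12-31: 264 days at 1.85% → €1,719,000 × 1.85% × 264/365 = €23,001.6329
Total = €38,816.4329

€38,816.43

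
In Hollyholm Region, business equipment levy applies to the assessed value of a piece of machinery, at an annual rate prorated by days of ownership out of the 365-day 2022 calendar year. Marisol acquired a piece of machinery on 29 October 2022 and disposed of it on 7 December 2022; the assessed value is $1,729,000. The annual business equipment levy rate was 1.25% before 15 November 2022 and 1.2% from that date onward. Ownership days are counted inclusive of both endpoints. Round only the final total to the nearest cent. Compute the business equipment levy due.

29 October – 14 November 2022: 17 days at 1.25% → $1,729,000 × 1.25% × 17/365 = $1,006.6096
15 November – 7 December 2022: 23 days at 1.2% → $1,729,000 × 1.2% × 23/365 = $1,307.4082
Total = $2,314.0178

$2,314.02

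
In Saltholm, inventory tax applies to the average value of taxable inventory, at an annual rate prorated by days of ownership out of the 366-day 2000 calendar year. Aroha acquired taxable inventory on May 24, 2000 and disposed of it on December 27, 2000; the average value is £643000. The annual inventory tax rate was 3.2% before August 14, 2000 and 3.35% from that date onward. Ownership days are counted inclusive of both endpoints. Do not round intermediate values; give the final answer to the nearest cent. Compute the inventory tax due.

May 24 – August 13, 2000: 82 days at 3.2% → £643000 × 3.2% × 82/366 = £4609.9235
August 14 – December 27, 2000: 136 days at 3.35% → £643000 × 3.35% × 136/366 = £8004.1202
Total = £12614.0437

£12614.04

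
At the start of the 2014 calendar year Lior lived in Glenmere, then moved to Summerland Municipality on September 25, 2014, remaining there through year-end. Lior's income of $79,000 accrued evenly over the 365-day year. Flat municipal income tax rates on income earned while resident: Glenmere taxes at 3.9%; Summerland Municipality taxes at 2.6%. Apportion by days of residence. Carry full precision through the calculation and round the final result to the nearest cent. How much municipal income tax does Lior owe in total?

$2,805.26

Glenmere, January 1 – September 24, 2014: 267 days → $79,000 × 3.9% × 267/365 = $2,253.7726
Summerland Municipality, September 25 – December 31, 2014: 98 days → $79,000 × 2.6% × 98/365 = $551.4849
Total = $2,805.2575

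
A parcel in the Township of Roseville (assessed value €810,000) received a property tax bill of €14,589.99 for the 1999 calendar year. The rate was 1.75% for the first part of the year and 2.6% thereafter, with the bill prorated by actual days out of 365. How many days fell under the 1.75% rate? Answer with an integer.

343 days

Let d = days at the first rate; then 365 − d days at the second rate.
€810,000 × [1.75%·d + 2.6%·(365−d)] / 365 = €14,589.99
Solving gives d = 343, so the new rate took effect on December 10, 1999.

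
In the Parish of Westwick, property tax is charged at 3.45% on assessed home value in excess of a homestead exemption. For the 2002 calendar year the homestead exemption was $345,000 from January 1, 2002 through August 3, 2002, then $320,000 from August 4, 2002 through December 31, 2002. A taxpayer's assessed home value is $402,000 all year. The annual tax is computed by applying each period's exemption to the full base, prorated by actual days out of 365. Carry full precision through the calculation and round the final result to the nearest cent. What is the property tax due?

$2,320.95

January 1 – August 3, 2002: 215 days, exemption $345,000 → ($402,000 − $345,000) × 3.45% × 215/365 = $1,158.3493
August 4 – December 31, 2002: 150 days, exemption $320,000 → ($402,000 − $320,000) × 3.45% × 150/365 = $1,162.6027
Total = $2,320.9521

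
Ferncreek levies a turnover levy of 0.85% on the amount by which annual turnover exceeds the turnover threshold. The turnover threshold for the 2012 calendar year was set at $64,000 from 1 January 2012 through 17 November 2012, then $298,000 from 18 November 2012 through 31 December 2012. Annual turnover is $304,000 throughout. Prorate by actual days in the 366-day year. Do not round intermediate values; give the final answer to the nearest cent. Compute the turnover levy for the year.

$1,800.89

1 January – 17 November 2012: 322 days, exemption $64,000 → ($304,000 − $64,000) × 0.85% × 322/366 = $1,794.7541
18 November – 31 December 2012: 44 days, exemption $298,000 → ($304,000 − $298,000) × 0.85% × 44/366 = $6.1311
Total = $1,800.8852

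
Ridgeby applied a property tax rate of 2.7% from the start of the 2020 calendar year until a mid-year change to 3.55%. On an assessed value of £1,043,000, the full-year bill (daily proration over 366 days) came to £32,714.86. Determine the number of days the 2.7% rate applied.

Let d = days at the first rate; then 366 − d days at the second rate.
£1,043,000 × [2.7%·d + 3.55%·(366−d)] / 366 = £32,714.86
Solving gives d = 178, so the new rate took effect on 27 Jun 2020.

178 days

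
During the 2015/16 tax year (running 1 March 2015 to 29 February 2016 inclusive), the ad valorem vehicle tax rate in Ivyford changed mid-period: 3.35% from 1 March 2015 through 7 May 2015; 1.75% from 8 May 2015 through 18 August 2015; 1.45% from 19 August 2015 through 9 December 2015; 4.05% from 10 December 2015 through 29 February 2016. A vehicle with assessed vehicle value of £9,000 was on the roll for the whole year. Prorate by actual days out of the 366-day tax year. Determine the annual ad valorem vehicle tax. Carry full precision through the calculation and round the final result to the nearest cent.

1 March – 7 May 2015: 68 days at 3.35% → £9,000 × 3.35% × 68/366 = £56.0164
8 May – 18 August 2015: 103 days at 1.75% → £9,000 × 1.75% × 103/366 = £44.3238
19 August – 9 December 2015: 113 days at 1.45% → £9,000 × 1.45% × 113/366 = £40.2910
10 December 2015 – 29 February 2016: 82 days at 4.05% → £9,000 × 4.05% × 82/366 = £81.6639
Total = £222.2951

£222.30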